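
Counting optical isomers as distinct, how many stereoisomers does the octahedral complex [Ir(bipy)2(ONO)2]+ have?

In an octahedral complex each vertex has one trans partner and four cis neighbours.
Each bipy is bidentate and must span two cis positions.
Systematic placement gives 2 geometric isomers: ONO trans; ONO cis (chiral).
One of these lacks any improper symmetry element and so occurs as an enantiomeric pair, giving 2 + 1 = 3 stereoisomers in total.

3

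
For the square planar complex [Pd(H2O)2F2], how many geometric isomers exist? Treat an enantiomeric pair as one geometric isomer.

2

In a square planar complex each vertex has one trans partner and two cis neighbours.
Working through the distinct placements yields 2 geometric isomers: H2O cis; H2O trans.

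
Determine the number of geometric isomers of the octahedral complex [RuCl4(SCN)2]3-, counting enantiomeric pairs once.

2

Working through the distinct placements yields 2 geometric isomers: SCN trans; SCN cis.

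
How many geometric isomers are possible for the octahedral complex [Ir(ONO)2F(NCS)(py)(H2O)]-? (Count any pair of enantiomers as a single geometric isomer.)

9

Exhaustive case analysis gives 9 geometric isomers.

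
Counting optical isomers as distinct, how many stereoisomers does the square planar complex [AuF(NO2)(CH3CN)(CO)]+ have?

In a square planar complex each vertex has one trans partner and two cis neighbours.
Systematic placement gives 3 geometric isomers: (CH3CN/F trans, CO/NO2 trans); (CH3CN/NO2 trans, CO/F trans); (CH3CN/CO trans, F/NO2 trans).
Each arrangement has an internal mirror plane or centre of symmetry, so none is chiral.

3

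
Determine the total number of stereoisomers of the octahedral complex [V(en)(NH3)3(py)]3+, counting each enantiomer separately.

An octahedron has six vertices in three trans pairs; every non-trans pair is cis.
Each en is bidentate and must span two cis positions.
There are 2 geometric isomers: NH3 mer; NH3 fac.
Each arrangement has an internal mirror plane or centre of symmetry, so none is chiral.

2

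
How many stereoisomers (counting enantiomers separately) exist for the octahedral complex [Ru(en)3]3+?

2

The six octahedral sites form three mutually perpendicular trans pairs.
Each en is bidentate and must span two cis positions.
Only one geometric arrangement is possible; it has no improper symmetry element, so it exists as a pair of enantiomers (2 stereoisomers).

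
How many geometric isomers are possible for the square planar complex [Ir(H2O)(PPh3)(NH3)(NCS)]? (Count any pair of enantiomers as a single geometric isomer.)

A square has two trans pairs of vertices; adjacent vertices are cis.
Working through the distinct placements yields 3 geometric isomers: (H2O/NH3 trans, NCS/PPh3 trans); (H2O/PPh3 trans, NCS/NH3 trans); (H2O/NCS trans, NH3/PPh3 trans).

3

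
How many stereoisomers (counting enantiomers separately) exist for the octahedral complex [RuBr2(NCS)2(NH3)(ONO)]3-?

An octahedron has six vertices in three trans pairs; every non-trans pair is cis.
Working through the distinct placements yields 6 geometric isomers: Br trans, NCS trans; Br trans, NCS cis; Br cis, NCS cis (3 arrangements, 2 chiral); Br cis, NCS trans.
Of these, 2 lack any improper symmetry element and so occur as enantiomeric pairs, giving 6 + 2 = 8 stereoisomers in total.

8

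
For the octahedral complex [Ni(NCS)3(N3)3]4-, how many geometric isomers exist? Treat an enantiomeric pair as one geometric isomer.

An octahedron has six vertices in three trans pairs; every non-trans pair is cis.
Systematic placement gives 2 geometric isomers: NCS mer; NCS fac.

2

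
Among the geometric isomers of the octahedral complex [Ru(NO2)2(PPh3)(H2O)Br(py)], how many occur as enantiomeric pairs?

The six octahedral sites form three mutually perpendicular trans pairs.
Exhaustive case analysis gives 9 geometric isomers.
Of these, 6 lack any improper symmetry element and so occur as enantiomeric pairs, giving 9 + 6 = 15 stereoisomers in total.

6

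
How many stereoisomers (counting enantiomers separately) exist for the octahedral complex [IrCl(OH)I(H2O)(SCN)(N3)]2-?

30

In an octahedral complex each vertex has one trans partner and four cis neighbours.
Exhaustive case analysis gives 15 geometric isomers.
Of these, 15 lack any improper symmetry element and so occur as enantiomeric pairs, giving 15 + 15 = 30 stereoisomers in total.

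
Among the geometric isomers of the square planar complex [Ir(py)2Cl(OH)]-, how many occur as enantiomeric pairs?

0

The distinct arrangements are (2 in all): py cis; py trans.
Each arrangement has an internal mirror plane or centre of symmetry, so none is chiral.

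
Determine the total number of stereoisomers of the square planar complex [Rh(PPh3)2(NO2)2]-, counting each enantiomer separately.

In a square planar complex each vertex has one trans partner and two cis neighbours.
Systematic placement gives 2 geometric isomers: PPh3 cis; PPh3 trans.
Each arrangement has an internal mirror plane or centre of symmetry, so none is chiral.

2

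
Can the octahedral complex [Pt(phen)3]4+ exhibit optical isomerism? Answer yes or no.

An octahedron has six vertices in three trans pairs; every non-trans pair is cis.
Each phen is bidentate and must span two cis positions.
Only one geometric arrangement is possible; it has no improper symmetry element, so it exists as a pair of enantiomers (2 stereoisomers).

yes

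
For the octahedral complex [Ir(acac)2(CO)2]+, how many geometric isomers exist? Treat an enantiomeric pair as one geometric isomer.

2

Each acac is bidentate and must span two cis positions.
The distinct arrangements are (2 in all): CO trans; CO cis (chiral).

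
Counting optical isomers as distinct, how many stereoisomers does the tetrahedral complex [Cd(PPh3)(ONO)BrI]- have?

2

All four vertices of a tetrahedron are equivalent and mutually adjacent, so cis/trans isomerism cannot arise.
Only one geometric arrangement is possible; it has no improper symmetry element, so it exists as a pair of enantiomers (2 stereoisomers).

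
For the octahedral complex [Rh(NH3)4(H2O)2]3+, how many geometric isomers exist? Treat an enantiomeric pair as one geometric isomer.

2

Working through the distinct placements yields 2 geometric isomers: H2O trans; H2O cis.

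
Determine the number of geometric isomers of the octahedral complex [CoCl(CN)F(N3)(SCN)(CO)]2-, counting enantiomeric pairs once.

In an octahedral complex each vertex has one trans partner and four cis neighbours.
Exhaustive case analysis gives 15 geometric isomers.

15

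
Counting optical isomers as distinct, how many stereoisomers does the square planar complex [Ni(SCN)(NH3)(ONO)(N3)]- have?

3

In a square planar complex each vertex has one trans partner and two cis neighbours.
There are 3 geometric isomers: (N3/ONO trans, NH3/SCN trans); (N3/SCN trans, NH3/ONO trans); (N3/NH3 trans, ONO/SCN trans).
Each arrangement has an internal mirror plane or centre of symmetry, so none is chiral.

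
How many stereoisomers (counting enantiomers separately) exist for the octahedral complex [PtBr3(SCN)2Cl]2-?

In an octahedral complex each vertex has one trans partner and four cis neighbours.
The distinct arrangements are (3 in all): Br mer, SCN trans; Br mer, SCN cis; Br fac, SCN cis.
Each arrangement has an internal mirror plane or centre of symmetry, so none is chiral.

3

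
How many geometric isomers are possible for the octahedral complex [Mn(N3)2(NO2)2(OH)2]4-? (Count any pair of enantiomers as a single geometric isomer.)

5

The six octahedral sites form three mutually perpendicular trans pairs.
Working through the distinct placements yields 5 geometric isomers: N3 trans, NO2 trans, OH trans; N3 trans, NO2 cis, OH cis; N3 cis, NO2 cis, OH trans; N3 cis, NO2 cis, OH cis (chiral); N3 cis, NO2 trans, OH cis.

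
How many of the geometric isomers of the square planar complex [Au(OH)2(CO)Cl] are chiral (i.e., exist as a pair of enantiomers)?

A square has two trans pairs of vertices; adjacent vertices are cis.
Working through the distinct placements yields 2 geometric isomers: OH cis; OH trans.
Each arrangement has an internal mirror plane or centre of symmetry, so none is chiral.

0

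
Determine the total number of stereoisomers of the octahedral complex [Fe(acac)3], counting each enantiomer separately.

2

An octahedron has six vertices in three trans pairs; every non-trans pair is cis.
Each acac is bidentate and must span two cis positions.
Only one geometric arrangement is possible; it has no improper symmetry element, so it exists as a pair of enantiomers (2 stereoisomers).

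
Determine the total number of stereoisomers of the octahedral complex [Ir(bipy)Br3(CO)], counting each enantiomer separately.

2

The six octahedral sites form three mutually perpendicular trans pairs.
Each bipy is bidentate and must span two cis positions.
Systematic placement gives 2 geometric isomers: Br mer; Br fac.
Each arrangement has an internal mirror plane or centre of symmetry, so none is chiral.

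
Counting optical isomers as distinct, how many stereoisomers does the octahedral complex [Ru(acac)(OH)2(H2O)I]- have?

In an octahedral complex each vertex has one trans partner and four cis neighbours.
Each acac is bidentate and must span two cis positions.
The distinct arrangements are (4 in all): OH cis (3 arrangements, 2 chiral); OH trans.
Of these, 2 lack any improper symmetry element and so occur as enantiomeric pairs, giving 4 + 2 = 6 stereoisomers in total.

6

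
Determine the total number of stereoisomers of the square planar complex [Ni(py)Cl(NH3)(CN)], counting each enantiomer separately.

In a square planar complex each vertex has one trans partner and two cis neighbours.
Systematic placement gives 3 geometric isomers: (CN/NH3 trans, Cl/py trans); (CN/py trans, Cl/NH3 trans); (CN/Cl trans, NH3/py trans).
Each arrangement has an internal mirror plane or centre of symmetry, so none is chiral.

3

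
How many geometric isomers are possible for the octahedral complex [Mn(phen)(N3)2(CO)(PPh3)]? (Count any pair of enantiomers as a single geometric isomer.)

4

An octahedron has six vertices in three trans pairs; every non-trans pair is cis.
Each phen is bidentate and must span two cis positions.
There are 4 geometric isomers: N3 cis (3 arrangements, 2 chiral); N3 trans.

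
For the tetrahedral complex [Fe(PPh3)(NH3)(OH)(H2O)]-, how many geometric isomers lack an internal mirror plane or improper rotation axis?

In a tetrahedral complex all four positions are equivalent and every pair of ligands is adjacent — there is no cis/trans distinction.
Only one geometric arrangement is possible; it has no improper symmetry element, so it exists as a pair of enantiomers (2 stereoisomers).

1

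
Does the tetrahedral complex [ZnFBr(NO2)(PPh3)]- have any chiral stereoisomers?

yes

In a tetrahedral complex all four positions are equivalent and every pair of ligands is adjacent — there is no cis/trans distinction.
Only one geometric arrangement is possible; it has no improper symmetry element, so it exists as a pair of enantiomers (2 stereoisomers).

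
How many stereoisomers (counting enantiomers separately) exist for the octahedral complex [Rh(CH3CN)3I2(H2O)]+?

3

In an octahedral complex each vertex has one trans partner and four cis neighbours.
Working through the distinct placements yields 3 geometric isomers: CH3CN mer, I trans; CH3CN mer, I cis; CH3CN fac, I cis.
Each arrangement has an internal mirror plane or centre of symmetry, so none is chiral.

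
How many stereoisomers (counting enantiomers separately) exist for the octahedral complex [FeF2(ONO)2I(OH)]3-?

The six octahedral sites form three mutually perpendicular trans pairs.
The distinct arrangements are (6 in all): F trans, ONO trans; F trans, ONO cis; F cis, ONO trans; F cis, ONO cis (3 arrangements, 2 chiral).
Of these, 2 lack any improper symmetry element and so occur as enantiomeric pairs, giving 6 + 2 = 8 stereoisomers in total.

8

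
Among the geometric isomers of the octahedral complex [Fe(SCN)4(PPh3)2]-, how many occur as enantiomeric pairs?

The six octahedral sites form three mutually perpendicular trans pairs.
The distinct arrangements are (2 in all): PPh3 trans; PPh3 cis.
Each arrangement has an internal mirror plane or centre of symmetry, so none is chiral.

0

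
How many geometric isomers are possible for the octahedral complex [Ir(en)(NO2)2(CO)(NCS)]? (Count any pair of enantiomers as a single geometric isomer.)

An octahedron has six vertices in three trans pairs; every non-trans pair is cis.
Each en is bidentate and must span two cis positions.
Working through the distinct placements yields 4 geometric isomers: NO2 cis (3 arrangements, 2 chiral); NO2 trans.

4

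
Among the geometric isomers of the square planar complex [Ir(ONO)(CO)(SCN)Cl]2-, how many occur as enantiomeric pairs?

0

In a square planar complex each vertex has one trans partner and two cis neighbours.
There are 3 geometric isomers: (CO/ONO trans, Cl/SCN trans); (CO/SCN trans, Cl/ONO trans); (CO/Cl trans, ONO/SCN trans).
Each arrangement has an internal mirror plane or centre of symmetry, so none is chiral.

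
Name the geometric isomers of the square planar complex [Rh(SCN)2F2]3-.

cis and trans

In a square planar complex each vertex has one trans partner and two cis neighbours.
There are 2 geometric isomers: SCN cis; SCN trans.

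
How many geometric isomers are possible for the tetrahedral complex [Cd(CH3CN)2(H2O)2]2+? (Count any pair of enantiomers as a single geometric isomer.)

1

In a tetrahedral complex all four positions are equivalent and every pair of ligands is adjacent — there is no cis/trans distinction.
Only one geometric arrangement is possible.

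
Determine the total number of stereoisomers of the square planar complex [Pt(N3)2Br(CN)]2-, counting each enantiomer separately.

A square has two trans pairs of vertices; adjacent vertices are cis.
There are 2 geometric isomers: N3 cis; N3 trans.
Each arrangement has an internal mirror plane or centre of symmetry, so none is chiral.

2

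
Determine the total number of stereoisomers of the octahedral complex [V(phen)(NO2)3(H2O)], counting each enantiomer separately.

The six octahedral sites form three mutually perpendicular trans pairs.
Each phen is bidentate and must span two cis positions.
Systematic placement gives 2 geometric isomers: NO2 fac; NO2 mer.
Each arrangement has an internal mirror plane or centre of symmetry, so none is chiral.

2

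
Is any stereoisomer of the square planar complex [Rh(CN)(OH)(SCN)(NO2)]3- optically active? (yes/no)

no

In a square planar complex each vertex has one trans partner and two cis neighbours.
There are 3 geometric isomers: (CN/OH trans, NO2/SCN trans); (CN/SCN trans, NO2/OH trans); (CN/NO2 trans, OH/SCN trans).
Each arrangement has an internal mirror plane or centre of symmetry, so none is chiral.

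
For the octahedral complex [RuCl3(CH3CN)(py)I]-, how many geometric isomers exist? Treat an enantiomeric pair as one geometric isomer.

4

Systematic placement gives 4 geometric isomers: Cl mer (3 arrangements); Cl fac (chiral).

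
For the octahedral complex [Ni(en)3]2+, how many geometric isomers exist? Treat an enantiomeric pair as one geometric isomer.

1

In an octahedral complex each vertex has one trans partner and four cis neighbours.
Each en is bidentate and must span two cis positions.
Only one geometric arrangement is possible; it has no improper symmetry element, so it exists as a pair of enantiomers (2 stereoisomers).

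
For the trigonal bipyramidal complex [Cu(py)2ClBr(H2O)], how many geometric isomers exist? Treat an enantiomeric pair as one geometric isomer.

Placing the ligands in turn and identifying arrangements related by rotation or reflection leaves 7 distinct geometric isomers.

7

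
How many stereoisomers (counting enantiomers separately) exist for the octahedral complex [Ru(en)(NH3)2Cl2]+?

The six octahedral sites form three mutually perpendicular trans pairs.
Each en is bidentate and must span two cis positions.
Systematic placement gives 3 geometric isomers: NH3 cis, Cl trans; NH3 cis, Cl cis (chiral); NH3 trans, Cl cis.
One of these lacks any improper symmetry element and so occurs as an enantiomeric pair, giving 3 + 1 = 4 stereoisomers in total.

4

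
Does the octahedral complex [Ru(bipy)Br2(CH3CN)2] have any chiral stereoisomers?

The six octahedral sites form three mutually perpendicular trans pairs.
Each bipy is bidentate and must span two cis positions.
Systematic placement gives 3 geometric isomers: Br trans, CH3CN cis; Br cis, CH3CN cis (chiral); Br cis, CH3CN trans.
One of these lacks any improper symmetry element and so occurs as an enantiomeric pair, giving 3 + 1 = 4 stereoisomers in total.

yes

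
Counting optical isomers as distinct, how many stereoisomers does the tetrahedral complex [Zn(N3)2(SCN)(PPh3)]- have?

Only one geometric arrangement is possible.

1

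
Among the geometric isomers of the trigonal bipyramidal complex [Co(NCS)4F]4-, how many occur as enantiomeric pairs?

0

In a trigonal bipyramid the two axial positions differ from the three equatorial ones.
The distinct arrangements are (2 in all): F axial; F equatorial.
Each arrangement has an internal mirror plane or centre of symmetry, so none is chiral.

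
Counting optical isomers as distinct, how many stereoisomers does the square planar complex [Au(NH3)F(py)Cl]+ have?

3

A square has two trans pairs of vertices; adjacent vertices are cis.
The distinct arrangements are (3 in all): (Cl/NH3 trans, F/py trans); (Cl/py trans, F/NH3 trans); (Cl/F trans, NH3/py trans).
Each arrangement has an internal mirror plane or centre of symmetry, so none is chiral.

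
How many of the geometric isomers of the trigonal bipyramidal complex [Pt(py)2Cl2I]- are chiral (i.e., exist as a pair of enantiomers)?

1

In a trigonal bipyramid the two axial positions differ from the three equatorial ones.
Exhaustive case analysis gives 5 geometric isomers.
One of these lacks any improper symmetry element and so occurs as an enantiomeric pair, giving 5 + 1 = 6 stereoisomers in total.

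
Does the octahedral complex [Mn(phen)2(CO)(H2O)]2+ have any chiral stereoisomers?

yes

The six octahedral sites form three mutually perpendicular trans pairs.
Each phen is bidentate and must span two cis positions.
Systematic placement gives 2 geometric isomers: CO and H2O mutually trans; CO and H2O mutually cis (chiral).
One of these lacks any improper symmetry element and so occurs as an enantiomeric pair, giving 2 + 1 = 3 stereoisomers in total.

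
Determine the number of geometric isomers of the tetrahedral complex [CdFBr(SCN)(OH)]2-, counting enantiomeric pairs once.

1

Only one geometric arrangement is possible; it has no improper symmetry element, so it exists as a pair of enantiomers (2 stereoisomers).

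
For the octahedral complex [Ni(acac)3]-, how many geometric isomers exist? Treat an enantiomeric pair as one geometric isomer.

In an octahedral complex each vertex has one trans partner and four cis neighbours.
Each acac is bidentate and must span two cis positions.
Only one geometric arrangement is possible; it has no improper symmetry element, so it exists as a pair of enantiomers (2 stereoisomers).

1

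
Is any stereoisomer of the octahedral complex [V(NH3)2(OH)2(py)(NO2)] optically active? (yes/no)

yes

In an octahedral complex each vertex has one trans partner and four cis neighbours.
Working through the distinct placements yields 6 geometric isomers: NH3 trans, OH cis; NH3 trans, OH trans; NH3 cis, OH cis (3 arrangements, 2 chiral); NH3 cis, OH trans.
Of these, 2 lack any improper symmetry element and so occur as enantiomeric pairs, giving 6 + 2 = 8 stereoisomers in total.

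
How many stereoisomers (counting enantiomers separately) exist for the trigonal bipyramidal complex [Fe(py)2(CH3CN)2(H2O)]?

6

Placing the ligands in turn and identifying arrangements related by rotation or reflection leaves 5 distinct geometric isomers.
One of these lacks any improper symmetry element and so occurs as an enantiomeric pair, giving 5 + 1 = 6 stereoisomers in total.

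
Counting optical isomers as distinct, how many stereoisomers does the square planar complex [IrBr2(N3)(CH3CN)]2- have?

2

A square has two trans pairs of vertices; adjacent vertices are cis.
There are 2 geometric isomers: Br cis; Br trans.
Each arrangement has an internal mirror plane or centre of symmetry, so none is chiral.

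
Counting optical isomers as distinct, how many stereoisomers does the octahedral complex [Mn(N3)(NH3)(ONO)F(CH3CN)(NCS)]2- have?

The six octahedral sites form three mutually perpendicular trans pairs.
Placing the ligands in turn and identifying arrangements related by rotation or reflection leaves 15 distinct geometric isomers.
Of these, 15 lack any improper symmetry element and so occur as enantiomeric pairs, giving 15 + 15 = 30 stereoisomers in total.

30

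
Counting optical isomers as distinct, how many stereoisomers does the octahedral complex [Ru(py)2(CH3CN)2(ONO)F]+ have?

8

The distinct arrangements are (6 in all): py trans, CH3CN trans; py cis, CH3CN trans; py trans, CH3CN cis; py cis, CH3CN cis (3 arrangements, 2 chiral).
Of these, 2 lack any improper symmetry element and so occur as enantiomeric pairs, giving 6 + 2 = 8 stereoisomers in total.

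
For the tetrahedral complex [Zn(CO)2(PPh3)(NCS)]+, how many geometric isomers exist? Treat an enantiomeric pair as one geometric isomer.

In a tetrahedral complex all four positions are equivalent and every pair of ligands is adjacent — there is no cis/trans distinction.
Only one geometric arrangement is possible.

1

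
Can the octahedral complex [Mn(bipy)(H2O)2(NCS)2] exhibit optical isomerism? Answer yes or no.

yes

The six octahedral sites form three mutually perpendicular trans pairs.
Each bipy is bidentate and must span two cis positions.
The distinct arrangements are (3 in all): H2O trans, NCS cis; H2O cis, NCS cis (chiral); H2O cis, NCS trans.
One of these lacks any improper symmetry element and so occurs as an enantiomeric pair, giving 3 + 1 = 4 stereoisomers in total.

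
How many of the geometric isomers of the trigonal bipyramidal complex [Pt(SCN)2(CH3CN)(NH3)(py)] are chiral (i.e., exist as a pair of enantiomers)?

3

In a trigonal bipyramid the two axial positions differ from the three equatorial ones.
Systematic enumeration (placing each ligand type in turn and discarding arrangements equivalent by rotation or reflection) gives 7 geometric isomers.
Of these, 3 lack any improper symmetry element and so occur as enantiomeric pairs, giving 7 + 3 = 10 stereoisomers in total.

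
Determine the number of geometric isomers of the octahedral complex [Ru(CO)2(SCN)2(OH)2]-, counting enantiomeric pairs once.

5

The six octahedral sites form three mutually perpendicular trans pairs.
Working through the distinct placements yields 5 geometric isomers: CO trans, SCN trans, OH trans; CO trans, SCN cis, OH cis; CO cis, SCN trans, OH cis; CO cis, SCN cis, OH cis (chiral); CO cis, SCN cis, OH trans.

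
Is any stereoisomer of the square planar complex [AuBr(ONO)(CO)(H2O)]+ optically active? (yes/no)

A square has two trans pairs of vertices; adjacent vertices are cis.
Systematic placement gives 3 geometric isomers: (Br/H2O trans, CO/ONO trans); (Br/ONO trans, CO/H2O trans); (Br/CO trans, H2O/ONO trans).
Each arrangement has an internal mirror plane or centre of symmetry, so none is chiral.

no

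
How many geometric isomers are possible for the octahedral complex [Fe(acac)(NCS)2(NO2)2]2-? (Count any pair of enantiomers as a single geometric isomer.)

The six octahedral sites form three mutually perpendicular trans pairs.
Each acac is bidentate and must span two cis positions.
There are 3 geometric isomers: NCS trans, NO2 cis; NCS cis, NO2 cis (chiral); NCS cis, NO2 trans.

3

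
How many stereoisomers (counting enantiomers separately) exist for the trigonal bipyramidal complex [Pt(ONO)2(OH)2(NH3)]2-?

Exhaustive case analysis gives 5 geometric isomers.
One of these lacks any improper symmetry element and so occurs as an enantiomeric pair, giving 5 + 1 = 6 stereoisomers in total.

6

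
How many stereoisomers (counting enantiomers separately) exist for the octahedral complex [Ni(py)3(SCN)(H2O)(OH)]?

5

There are 4 geometric isomers: py mer (3 arrangements); py fac (chiral).
One of these lacks any improper symmetry element and so occurs as an enantiomeric pair, giving 4 + 1 = 5 stereoisomers in total.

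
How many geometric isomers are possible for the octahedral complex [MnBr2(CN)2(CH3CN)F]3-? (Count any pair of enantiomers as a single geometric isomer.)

There are 6 geometric isomers: Br trans, CN cis; Br trans, CN trans; Br cis, CN cis (3 arrangements, 2 chiral); Br cis, CN trans.

6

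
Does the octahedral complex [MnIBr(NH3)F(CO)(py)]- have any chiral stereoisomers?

The six octahedral sites form three mutually perpendicular trans pairs.
Systematic enumeration (placing each ligand type in turn and discarding arrangements equivalent by rotation or reflection) gives 15 geometric isomers.
Of these, 15 lack any improper symmetry element and so occur as enantiomeric pairs, giving 15 + 15 = 30 stereoisomers in total.

yes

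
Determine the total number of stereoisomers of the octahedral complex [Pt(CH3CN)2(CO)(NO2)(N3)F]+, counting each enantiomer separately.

15

Systematic enumeration (placing each ligand type in turn and discarding arrangements equivalent by rotation or reflection) gives 9 geometric isomers.
Of these, 6 lack any improper symmetry element and so occur as enantiomeric pairs, giving 9 + 6 = 15 stereoisomers in total.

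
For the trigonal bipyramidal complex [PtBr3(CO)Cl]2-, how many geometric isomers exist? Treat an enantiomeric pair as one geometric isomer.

A trigonal bipyramid has two axial and three equatorial sites, which are chemically inequivalent.
The distinct arrangements are (4 in all): CO equatorial, Cl equatorial; CO axial, Cl equatorial; CO equatorial, Cl axial; CO axial, Cl axial.

4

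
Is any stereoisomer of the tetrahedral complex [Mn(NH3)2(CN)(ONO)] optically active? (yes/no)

no

In a tetrahedral complex all four positions are equivalent and every pair of ligands is adjacent — there is no cis/trans distinction.
Only one geometric arrangement is possible.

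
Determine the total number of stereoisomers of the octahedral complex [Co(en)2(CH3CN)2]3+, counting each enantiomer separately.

3

An octahedron has six vertices in three trans pairs; every non-trans pair is cis.
Each en is bidentate and must span two cis positions.
There are 2 geometric isomers: CH3CN trans; CH3CN cis (chiral).
One of these lacks any improper symmetry element and so occurs as an enantiomeric pair, giving 2 + 1 = 3 stereoisomers in total.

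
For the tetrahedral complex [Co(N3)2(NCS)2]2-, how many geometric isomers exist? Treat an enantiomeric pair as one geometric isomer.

1

In a tetrahedral complex all four positions are equivalent and every pair of ligands is adjacent — there is no cis/trans distinction.
Only one geometric arrangement is possible.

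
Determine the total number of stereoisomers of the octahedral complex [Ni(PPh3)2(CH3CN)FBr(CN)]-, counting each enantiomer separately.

In an octahedral complex each vertex has one trans partner and four cis neighbours.
Placing the ligands in turn and identifying arrangements related by rotation or reflection leaves 9 distinct geometric isomers.
Of these, 6 lack any improper symmetry element and so occur as enantiomeric pairs, giving 9 + 6 = 15 stereoisomers in total.

15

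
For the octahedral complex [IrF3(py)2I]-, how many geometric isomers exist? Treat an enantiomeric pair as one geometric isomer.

In an octahedral complex each vertex has one trans partner and four cis neighbours.
Systematic placement gives 3 geometric isomers: F mer, py trans; F mer, py cis; F fac, py cis.

3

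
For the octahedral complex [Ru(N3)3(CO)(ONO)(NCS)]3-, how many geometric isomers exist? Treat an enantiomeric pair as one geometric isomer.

4

The distinct arrangements are (4 in all): N3 mer (3 arrangements); N3 fac (chiral).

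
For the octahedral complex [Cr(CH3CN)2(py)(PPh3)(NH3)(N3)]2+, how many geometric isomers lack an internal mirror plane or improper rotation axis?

The six octahedral sites form three mutually perpendicular trans pairs.
Placing the ligands in turn and identifying arrangements related by rotation or reflection leaves 9 distinct geometric isomers.
Of these, 6 lack any improper symmetry element and so occur as enantiomeric pairs, giving 9 + 6 = 15 stereoisomers in total.

6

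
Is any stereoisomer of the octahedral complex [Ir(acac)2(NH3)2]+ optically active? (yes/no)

In an octahedral complex each vertex has one trans partner and four cis neighbours.
Each acac is bidentate and must span two cis positions.
Working through the distinct placements yields 2 geometric isomers: NH3 trans; NH3 cis (chiral).
One of these lacks any improper symmetry element and so occurs as an enantiomeric pair, giving 2 + 1 = 3 stereoisomers in total.

yes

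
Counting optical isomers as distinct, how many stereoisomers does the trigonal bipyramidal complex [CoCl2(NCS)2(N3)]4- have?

In a trigonal bipyramid the two axial positions differ from the three equatorial ones.
Exhaustive case analysis gives 5 geometric isomers.
One of these lacks any improper symmetry element and so occurs as an enantiomeric pair, giving 5 + 1 = 6 stereoisomers in total.

6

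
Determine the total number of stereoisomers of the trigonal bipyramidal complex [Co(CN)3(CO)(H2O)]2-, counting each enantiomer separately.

4

A trigonal bipyramid has two axial and three equatorial sites, which are chemically inequivalent.
Systematic placement gives 4 geometric isomers: CO equatorial, H2O equatorial; CO axial, H2O equatorial; CO equatorial, H2O axial; CO axial, H2O axial.
Each arrangement has an internal mirror plane or centre of symmetry, so none is chiral.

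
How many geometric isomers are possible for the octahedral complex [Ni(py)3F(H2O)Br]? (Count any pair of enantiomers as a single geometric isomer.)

An octahedron has six vertices in three trans pairs; every non-trans pair is cis.
There are 4 geometric isomers: py mer (3 arrangements); py fac (chiral).

4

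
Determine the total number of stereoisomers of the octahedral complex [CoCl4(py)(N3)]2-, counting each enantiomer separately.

2

An octahedron has six vertices in three trans pairs; every non-trans pair is cis.
Systematic placement gives 2 geometric isomers: py and N3 mutually trans; py and N3 mutually cis.
Each arrangement has an internal mirror plane or centre of symmetry, so none is chiral.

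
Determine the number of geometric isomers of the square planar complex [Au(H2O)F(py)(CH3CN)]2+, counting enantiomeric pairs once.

3

A square has two trans pairs of vertices; adjacent vertices are cis.
Working through the distinct placements yields 3 geometric isomers: (CH3CN/H2O trans, F/py trans); (CH3CN/py trans, F/H2O trans); (CH3CN/F trans, H2O/py trans).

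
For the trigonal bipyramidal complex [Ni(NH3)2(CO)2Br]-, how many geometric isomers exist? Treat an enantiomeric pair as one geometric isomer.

5

In a trigonal bipyramid the two axial positions differ from the three equatorial ones.
Placing the ligands in turn and identifying arrangements related by rotation or reflection leaves 5 distinct geometric isomers.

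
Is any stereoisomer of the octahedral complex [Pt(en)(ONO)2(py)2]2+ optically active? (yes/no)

yes

An octahedron has six vertices in three trans pairs; every non-trans pair is cis.
Each en is bidentate and must span two cis positions.
Working through the distinct placements yields 3 geometric isomers: ONO trans, py cis; ONO cis, py trans; ONO cis, py cis (chiral).
One of these lacks any improper symmetry element and so occurs as an enantiomeric pair, giving 3 + 1 = 4 stereoisomers in total.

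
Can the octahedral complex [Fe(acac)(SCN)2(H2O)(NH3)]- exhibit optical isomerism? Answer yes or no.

The six octahedral sites form three mutually perpendicular trans pairs.
Each acac is bidentate and must span two cis positions.
The distinct arrangements are (4 in all): SCN cis (3 arrangements, 2 chiral); SCN trans.
Of these, 2 lack any improper symmetry element and so occur as enantiomeric pairs, giving 4 + 2 = 6 stereoisomers in total.

yes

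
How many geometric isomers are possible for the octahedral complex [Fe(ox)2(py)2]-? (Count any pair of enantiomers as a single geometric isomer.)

The six octahedral sites form three mutually perpendicular trans pairs.
Each ox is bidentate and must span two cis positions.
Systematic placement gives 2 geometric isomers: py trans; py cis (chiral).

2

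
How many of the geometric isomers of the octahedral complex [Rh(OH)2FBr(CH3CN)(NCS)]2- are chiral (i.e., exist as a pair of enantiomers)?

Placing the ligands in turn and identifying arrangements related by rotation or reflection leaves 9 distinct geometric isomers.
Of these, 6 lack any improper symmetry element and so occur as enantiomeric pairs, giving 9 + 6 = 15 stereoisomers in total.

6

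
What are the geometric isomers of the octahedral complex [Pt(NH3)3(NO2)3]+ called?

fac and mer

There are 2 geometric isomers: NH3 mer; NH3 fac.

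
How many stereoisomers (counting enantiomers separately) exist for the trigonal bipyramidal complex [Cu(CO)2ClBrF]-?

In a trigonal bipyramid the two axial positions differ from the three equatorial ones.
Exhaustive case analysis gives 7 geometric isomers.
Of these, 3 lack any improper symmetry element and so occur as enantiomeric pairs, giving 7 + 3 = 10 stereoisomers in total.

10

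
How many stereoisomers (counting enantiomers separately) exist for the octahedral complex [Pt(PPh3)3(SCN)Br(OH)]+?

5

In an octahedral complex each vertex has one trans partner and four cis neighbours.
There are 4 geometric isomers: PPh3 mer (3 arrangements); PPh3 fac (chiral).
One of these lacks any improper symmetry element and so occurs as an enantiomeric pair, giving 4 + 1 = 5 stereoisomers in total.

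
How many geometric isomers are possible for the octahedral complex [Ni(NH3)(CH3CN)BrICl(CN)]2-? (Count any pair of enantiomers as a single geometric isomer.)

In an octahedral complex each vertex has one trans partner and four cis neighbours.
Exhaustive case analysis gives 15 geometric isomers.

15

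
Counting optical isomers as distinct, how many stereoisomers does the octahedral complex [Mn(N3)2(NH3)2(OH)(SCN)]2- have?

8

Working through the distinct placements yields 6 geometric isomers: N3 trans, NH3 trans; N3 trans, NH3 cis; N3 cis, NH3 cis (3 arrangements, 2 chiral); N3 cis, NH3 trans.
Of these, 2 lack any improper symmetry element and so occur as enantiomeric pairs, giving 6 + 2 = 8 stereoisomers in total.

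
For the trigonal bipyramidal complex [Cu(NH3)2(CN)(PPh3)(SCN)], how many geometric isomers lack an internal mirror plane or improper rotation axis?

In a trigonal bipyramid the two axial positions differ from the three equatorial ones.
Systematic enumeration (placing each ligand type in turn and discarding arrangements equivalent by rotation or reflection) gives 7 geometric isomers.
Of these, 3 lack any improper symmetry element and so occur as enantiomeric pairs, giving 7 + 3 = 10 stereoisomers in total.

3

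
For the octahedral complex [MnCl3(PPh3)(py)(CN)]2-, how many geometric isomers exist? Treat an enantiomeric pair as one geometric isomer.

4

The distinct arrangements are (4 in all): Cl mer (3 arrangements); Cl fac (chiral).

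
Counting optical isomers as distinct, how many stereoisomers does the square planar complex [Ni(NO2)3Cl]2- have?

A square has two trans pairs of vertices; adjacent vertices are cis.
Only one geometric arrangement is possible.

1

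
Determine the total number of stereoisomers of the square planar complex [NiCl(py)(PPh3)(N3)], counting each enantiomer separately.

A square has two trans pairs of vertices; adjacent vertices are cis.
Working through the distinct placements yields 3 geometric isomers: (Cl/PPh3 trans, N3/py trans); (Cl/py trans, N3/PPh3 trans); (Cl/N3 trans, PPh3/py trans).
Each arrangement has an internal mirror plane or centre of symmetry, so none is chiral.

3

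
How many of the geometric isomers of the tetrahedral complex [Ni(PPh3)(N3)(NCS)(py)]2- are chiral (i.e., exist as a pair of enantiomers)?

1

Only one geometric arrangement is possible; it has no improper symmetry element, so it exists as a pair of enantiomers (2 stereoisomers).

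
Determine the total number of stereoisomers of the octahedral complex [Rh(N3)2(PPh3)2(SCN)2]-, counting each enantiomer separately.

6

In an octahedral complex each vertex has one trans partner and four cis neighbours.
Systematic placement gives 5 geometric isomers: N3 trans, PPh3 trans, SCN trans; N3 trans, PPh3 cis, SCN cis; N3 cis, PPh3 cis, SCN trans; N3 cis, PPh3 cis, SCN cis (chiral); N3 cis, PPh3 trans, SCN cis.
One of these lacks any improper symmetry element and so occurs as an enantiomeric pair, giving 5 + 1 = 6 stereoisomers in total.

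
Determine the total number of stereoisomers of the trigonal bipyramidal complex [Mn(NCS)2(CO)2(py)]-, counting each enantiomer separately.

Exhaustive case analysis gives 5 geometric isomers.
One of these lacks any improper symmetry element and so occurs as an enantiomeric pair, giving 5 + 1 = 6 stereoisomers in total.

6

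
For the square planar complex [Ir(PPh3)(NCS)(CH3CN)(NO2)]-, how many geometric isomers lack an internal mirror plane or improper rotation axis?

In a square planar complex each vertex has one trans partner and two cis neighbours.
Working through the distinct placements yields 3 geometric isomers: (CH3CN/NO2 trans, NCS/PPh3 trans); (CH3CN/PPh3 trans, NCS/NO2 trans); (CH3CN/NCS trans, NO2/PPh3 trans).
Each arrangement has an internal mirror plane or centre of symmetry, so none is chiral.

0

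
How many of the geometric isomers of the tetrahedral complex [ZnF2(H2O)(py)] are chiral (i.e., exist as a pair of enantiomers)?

Only one geometric arrangement is possible.

0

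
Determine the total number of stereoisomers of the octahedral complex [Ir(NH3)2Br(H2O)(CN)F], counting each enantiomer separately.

15

The six octahedral sites form three mutually perpendicular trans pairs.
Placing the ligands in turn and identifying arrangements related by rotation or reflection leaves 9 distinct geometric isomers.
Of these, 6 lack any improper symmetry element and so occur as enantiomeric pairs, giving 9 + 6 = 15 stereoisomers in total.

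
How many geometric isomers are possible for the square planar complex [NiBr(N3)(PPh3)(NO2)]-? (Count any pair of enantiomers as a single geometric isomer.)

In a square planar complex each vertex has one trans partner and two cis neighbours.
Systematic placement gives 3 geometric isomers: (Br/NO2 trans, N3/PPh3 trans); (Br/PPh3 trans, N3/NO2 trans); (Br/N3 trans, NO2/PPh3 trans).

3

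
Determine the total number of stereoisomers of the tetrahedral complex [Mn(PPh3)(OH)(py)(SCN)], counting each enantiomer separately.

All four vertices of a tetrahedron are equivalent and mutually adjacent, so cis/trans isomerism cannot arise.
Only one geometric arrangement is possible; it has no improper symmetry element, so it exists as a pair of enantiomers (2 stereoisomers).

2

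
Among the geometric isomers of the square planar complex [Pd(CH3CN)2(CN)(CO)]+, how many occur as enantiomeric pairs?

There are 2 geometric isomers: CH3CN cis; CH3CN trans.
Each arrangement has an internal mirror plane or centre of symmetry, so none is chiral.

0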